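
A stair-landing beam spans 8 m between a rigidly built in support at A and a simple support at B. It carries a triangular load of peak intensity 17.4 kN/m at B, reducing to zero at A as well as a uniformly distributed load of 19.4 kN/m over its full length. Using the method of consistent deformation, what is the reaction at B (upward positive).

R_B = 96.48 kN

Take the reaction at B as the redundant and release it; the primary structure is a cantilever fixed at A.
Deflection at B on the released cantilever, summing each load's contribution:
  triangular load, peak 17.4 at the free end: 11w₀L⁴/(120EI) = 6533/EI
  UDL 19.4: wL⁴/(8EI) = 9933/EI
  δ_0 = 16466/EI
Tip deflection under a unit load at B: L³/(3EI) = 170.7/EI.
The prop prevents deflection at B: R_B = δ_0/δ_{BB} = 16466/170.7 = 96.48 kN.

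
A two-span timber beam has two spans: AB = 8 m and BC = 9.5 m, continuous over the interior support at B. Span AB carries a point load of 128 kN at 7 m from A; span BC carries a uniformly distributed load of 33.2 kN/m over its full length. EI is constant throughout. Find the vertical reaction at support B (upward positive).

Insert a hinge at B; M_B is the redundant, and each span becomes simply supported.
Discontinuity in slope at B on the released structure — sum the simple-span end rotations:
  span AB: point load 128 at a = 7: Pab(L + a)/(6LEI) = 280/EI
  span BC: UDL 33.2: wL³/(24EI) = 1186/EI
  relative rotation θ_0 = (280 + 1186)/EI = 1466/EI
A unit hogging moment at B produces rotation L₁/(3EI) + L₂/(3EI) = 5.833/EI.
Compatibility: M_B·(L₁+L₂)/(3EI) = θ_0, giving M_B = 251.3 kN·m (hogging).
Span AB, ΣM about A with M_B applied at B: R_B^{AB}·8 = 896 + 251.3, so R_B^{AB} = 143.4 kN and R_A = 128 − 143.4 = -15.42 kN.
Span BC, ΣM about C: R_B^{BC}·9.5 = 1498 + 251.3, so R_B^{BC} = 184.2 kN and R_C = 315.4 − 184.2 = 131.2 kN.
R_B = 143.4 + 184.2 = 327.6 kN.

R_B = 327.6 kN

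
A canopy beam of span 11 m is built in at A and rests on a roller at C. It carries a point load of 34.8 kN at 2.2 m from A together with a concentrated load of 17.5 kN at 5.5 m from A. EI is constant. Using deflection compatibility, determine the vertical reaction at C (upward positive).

R_C = 7.418 kN

Take the reaction at C as the redundant and release it; the primary structure is a cantilever fixed at A.
Deflection at C on the released cantilever, summing each load's contribution:
  point load 34.8 at a = 2.2: Pa²(3L − a)/(6EI) = 864.6/EI
  point load 17.5 at a = 5.5: Pa²(3L − a)/(6EI) = 2426/EI
  δ_0 = 3291/EI
Tip deflection under a unit load at C: L³/(3EI) = 443.7/EI.
The prop prevents deflection at C: R_C = δ_0/δ_{CC} = 3291/443.7 = 7.418 kN.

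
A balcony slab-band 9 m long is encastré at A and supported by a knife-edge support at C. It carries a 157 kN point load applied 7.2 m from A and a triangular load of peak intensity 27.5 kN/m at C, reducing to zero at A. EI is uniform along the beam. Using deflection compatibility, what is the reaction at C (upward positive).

R_C = 178.6 kN

Remove the prop at C; the released (primary) structure is a cantilever built in at A.
Primary-structure tip deflection at C by superposition:
  point load 157 at a = 7.2: Pa²(3L − a)/(6EI) = 26858/EI
  triangular load, peak 27.5 at the free end: 11w₀L⁴/(120EI) = 16539/EI
  δ_0 = 43397/EI
Flexibility coefficient — unit upward force at C: δ_{CC} = L³/(3EI) = 243/EI.
Compatibility at C: δ_0 − R_C·δ_{CC} = 0, so R_C = 43397/243 = 178.6 kN.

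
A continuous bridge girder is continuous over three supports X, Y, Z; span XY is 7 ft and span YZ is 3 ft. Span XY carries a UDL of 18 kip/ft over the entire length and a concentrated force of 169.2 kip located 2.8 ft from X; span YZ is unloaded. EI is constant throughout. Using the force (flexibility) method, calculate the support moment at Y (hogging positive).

M_Y = 216.5 kip·ft

Insert a hinge at Y; M_Y is the redundant, and each span becomes simply supported.
Rotations at Y on the released spans (each span's end-slope, ×1/EI):
  span XY: UDL 18: wL³/(24EI) = 257.2/EI
  span XY: point load 169.2 at a = 2.8: Pab(L + a)/(6LEI) = 464.3/EI
  relative rotation θ_0 = (721.5 + 0)/EI = 721.5/EI
A unit hogging moment at Y produces rotation L₁/(3EI) + L₂/(3EI) = 3.333/EI.
Compatibility: M_Y·(L₁+L₂)/(3EI) = θ_0, giving M_Y = 216.5 kip·ft (hogging).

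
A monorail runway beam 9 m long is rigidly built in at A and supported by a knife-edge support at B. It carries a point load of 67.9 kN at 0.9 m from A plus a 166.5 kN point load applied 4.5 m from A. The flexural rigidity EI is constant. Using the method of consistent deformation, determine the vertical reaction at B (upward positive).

R_B = 53.02 kN

Take the reaction at B as the redundant and release it; the primary structure is a cantilever fixed at A.
Deflection at B on the released cantilever, summing each load's contribution:
  point load 67.9 at a = 0.9: Pa²(3L − a)/(6EI) = 239.2/EI
  point load 166.5 at a = 4.5: Pa²(3L − a)/(6EI) = 12644/EI
  δ_0 = 12883/EI
Flexibility coefficient — unit upward force at B: δ_{BB} = L³/(3EI) = 243/EI.
Compatibility at B: δ_0 − R_B·δ_{BB} = 0, so R_B = 12883/243 = 53.02 kN.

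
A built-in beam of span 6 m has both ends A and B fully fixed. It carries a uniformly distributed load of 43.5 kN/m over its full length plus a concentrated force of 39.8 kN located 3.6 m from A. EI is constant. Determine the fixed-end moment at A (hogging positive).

Release both end moments; the primary structure is a simply-supported span AB with redundants M_A and M_B.
Simple-span end rotations at A and B under the given loads:
  at A: UDL 43.5: wL³/(24EI) = 391.5/EI
  at B: UDL 43.5: wL³/(24EI) = 391.5/EI
  at A: point load 39.8 at a = 3.6: Pab(L + b)/(6LEI) = 80.24/EI
  at B: point load 39.8 at a = 3.6: Pab(L + a)/(6LEI) = 91.7/EI
  θ_A0 = 471.7/EI,  θ_B0 = 483.2/EI
Flexibility coefficients: a unit moment at one end gives L/(3EI) there and L/(6EI) at the far end, so f₁₁ = f₂₂ = 2/EI and f₁₂ = f₂₁ = 1/EI.
Compatibility — zero rotation at each built-in end:
  2 M_A + 1 M_B = 471.7
  1 M_A + 2 M_B = 483.2
Solving the pair gives M_A = 153.4 kN·m and M_B = 164.9 kN·m (hogging).

M_A = 153.4 kN·m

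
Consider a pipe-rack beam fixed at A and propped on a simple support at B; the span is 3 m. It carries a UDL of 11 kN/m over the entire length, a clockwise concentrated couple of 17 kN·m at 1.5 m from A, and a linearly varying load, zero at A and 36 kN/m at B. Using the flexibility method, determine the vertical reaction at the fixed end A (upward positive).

R_A = 38.55 kN

Take the reaction at B as the redundant and release it; the primary structure is a cantilever fixed at A.
Primary-structure tip deflection at B by superposition:
  UDL 11: wL⁴/(8EI) = 111.4/EI
  clockwise couple 17 at a = 1.5: M₀a(2L − a)/(2EI) = 57.38/EI
  triangular load, peak 36 at the free end: 11w₀L⁴/(120EI) = 267.3/EI
  δ_0 = 436.1/EI
Flexibility coefficient — unit upward force at B: δ_{BB} = L³/(3EI) = 9/EI.
Compatibility at B: δ_0 − R_B·δ_{BB} = 0, so R_B = 436.1/9 = 48.45 kN.
Vertical equilibrium: R_A = ΣP − R_B = 87 − 48.45 = 38.55 kN.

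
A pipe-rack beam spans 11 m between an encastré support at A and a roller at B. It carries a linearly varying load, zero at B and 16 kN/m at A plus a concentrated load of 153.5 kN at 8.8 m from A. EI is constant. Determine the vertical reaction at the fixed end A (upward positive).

R_A = 115.8 kN

Take the reaction at B as the redundant and release it; the primary structure is a cantilever fixed at A.
Free-end deflection of the primary structure under the applied loading (downward +):
  triangular load, peak 16 at the fixed end: w₀L⁴/(30EI) = 7809/EI
  point load 153.5 at a = 8.8: Pa²(3L − a)/(6EI) = 47944/EI
  δ_0 = 55753/EI
Tip deflection under a unit load at B: L³/(3EI) = 443.7/EI.
The prop prevents deflection at B: R_B = δ_0/δ_{BB} = 55753/443.7 = 125.7 kN.
Vertical equilibrium: R_A = ΣP − R_B = 241.5 − 125.7 = 115.8 kN.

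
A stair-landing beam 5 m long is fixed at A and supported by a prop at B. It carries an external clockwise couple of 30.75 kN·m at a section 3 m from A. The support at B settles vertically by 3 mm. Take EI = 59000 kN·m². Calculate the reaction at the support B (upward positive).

Release the roller at B. Primary structure: cantilever fixed at A.
Deflection at B on the released cantilever, summing each load's contribution:
  clockwise couple 30.75 at a = 3: M₀a(2L − a)/(2EI) = 322.9/EI
Tip deflection under a unit load at B: L³/(3EI) = 41.67/EI.
With EI = 59000 kN·m²: δ_0 = 0.005472 m and δ_{BB} = 0.000706 m/kN.
Compatibility — the beam at B must follow the support down by 0.003 m: δ_0 − R_B·δ_{BB} = 0.003, so R_B = (0.005472 − 0.003)/0.000706 = 3.501 kN.

R_B = 3.501 kN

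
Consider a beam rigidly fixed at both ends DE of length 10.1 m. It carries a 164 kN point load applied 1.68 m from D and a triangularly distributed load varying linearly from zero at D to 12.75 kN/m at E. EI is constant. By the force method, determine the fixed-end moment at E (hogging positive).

Take the two fixed-end moments M_D, M_E as redundants; the released structure is the simple span DE.
Simple-span end rotations at D and E under the given loads:
  at D: point load 164 at a = 1.68: Pab(L + b)/(6LEI) = 709/EI
  at E: point load 164 at a = 1.68: Pab(L + a)/(6LEI) = 451/EI
  at D: triangular load, peak 12.75: 7w₀L³/(360EI) = 255.4/EI
  at E: triangular load, peak 12.75: w₀L³/(45EI) = 291.9/EI
  θ_D0 = 964.4/EI,  θ_E0 = 742.9/EI
Flexibility coefficients: a unit moment at one end gives L/(3EI) there and L/(6EI) at the far end, so f₁₁ = f₂₂ = 3.367/EI and f₁₂ = f₂₁ = 1.683/EI.
Compatibility — zero rotation at each built-in end:
  3.367 M_D + 1.683 M_E = 964.4
  1.683 M_D + 3.367 M_E = 742.9
Solving the pair gives M_D = 234.8 kN·m and M_E = 103.2 kN·m (hogging).

M_E = 103.2 kN·m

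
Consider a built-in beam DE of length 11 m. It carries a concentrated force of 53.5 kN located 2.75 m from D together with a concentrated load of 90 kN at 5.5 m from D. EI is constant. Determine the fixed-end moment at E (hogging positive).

Take the two fixed-end moments M_D, M_E as redundants; the released structure is the simple span DE.
Simple-span end rotations at D and E under the given loads:
  at D: point load 53.5 at a = 2.75: Pab(L + b)/(6LEI) = 354/EI
  at E: point load 53.5 at a = 2.75: Pab(L + a)/(6LEI) = 252.9/EI
  at D: point load 90 at a = 5.5: Pab(L + b)/(6LEI) = 680.6/EI
  at E: point load 90 at a = 5.5: Pab(L + a)/(6LEI) = 680.6/EI
  θ_D0 = 1035/EI,  θ_E0 = 933.5/EI
Flexibility coefficients: a unit moment at one end gives L/(3EI) there and L/(6EI) at the far end, so f₁₁ = f₂₂ = 3.667/EI and f₁₂ = f₂₁ = 1.833/EI.
Compatibility — zero rotation at each built-in end:
  3.667 M_D + 1.833 M_E = 1035
  1.833 M_D + 3.667 M_E = 933.5
Solving the pair gives M_D = 206.5 kN·m and M_E = 151.3 kN·m (hogging).

M_E = 151.3 kN·m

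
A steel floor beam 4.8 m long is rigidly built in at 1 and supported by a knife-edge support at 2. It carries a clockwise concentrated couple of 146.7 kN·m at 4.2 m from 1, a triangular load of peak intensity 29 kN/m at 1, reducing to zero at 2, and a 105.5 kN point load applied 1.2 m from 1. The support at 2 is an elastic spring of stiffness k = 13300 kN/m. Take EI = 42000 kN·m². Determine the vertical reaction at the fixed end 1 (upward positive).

Take the reaction at 2 as the redundant and release it; the primary structure is a cantilever fixed at 1.
Deflection at 2 on the released cantilever, summing each load's contribution:
  clockwise couple 146.7 at a = 4.2: M₀a(2L − a)/(2EI) = 1664/EI
  triangular load, peak 29 at the fixed end: w₀L⁴/(30EI) = 513.1/EI
  point load 105.5 at a = 1.2: Pa²(3L − a)/(6EI) = 334.2/EI
  δ_0 = 2511/EI
Tip deflection under a unit load at 2: L³/(3EI) = 36.86/EI.
With EI = 42000 kN·m²: δ_0 = 0.059784 m and δ_{22} = 0.000878 m/kN.
Compatibility — the spring shortens by R_2/k under the reaction it provides: δ_0 − R_2·δ_{22} = R_2/k. With 1/k = 0.000075 m/kN, R_2 = δ_0 / (δ_{22} + 1/k) = 0.059784 / (0.000878 + 0.000075) = 62.74 kN.
Vertical equilibrium: R_1 = ΣP − R_2 = 175.1 − 62.74 = 112.4 kN.

R_1 = 112.4 kN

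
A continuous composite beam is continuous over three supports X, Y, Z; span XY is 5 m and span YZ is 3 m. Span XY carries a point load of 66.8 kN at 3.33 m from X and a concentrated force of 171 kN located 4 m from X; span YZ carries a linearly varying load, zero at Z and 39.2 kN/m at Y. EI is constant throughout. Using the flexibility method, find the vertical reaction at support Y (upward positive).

R_Y = 286.9 kN

Release continuity at Y by inserting a hinge; the redundant is the internal moment M_Y. The primary structure is two simply-supported spans XY and YZ.
End slopes at the hinge Y, treating each span as simply supported:
  span XY: point load 66.8 at a = 3.33: Pab(L + a)/(6LEI) = 103.1/EI
  span XY: point load 171 at a = 4: Pab(L + a)/(6LEI) = 205.2/EI
  span YZ: triangular load, peak 39.2: w₀L³/(45EI) = 23.52/EI
  relative rotation θ_0 = (308.3 + 23.52)/EI = 331.9/EI
A unit hogging moment at Y produces rotation L₁/(3EI) + L₂/(3EI) = 2.667/EI.
Compatibility: M_Y·(L₁+L₂)/(3EI) = θ_0, giving M_Y = 124.5 kN·m (hogging).
Span XY, ΣM about X with M_Y applied at Y: R_Y^{XY}·5 = 906.4 + 124.5, so R_Y^{XY} = 206.2 kN and R_X = 237.8 − 206.2 = 31.62 kN.
Span YZ, ΣM about Z: R_Y^{YZ}·3 = 117.6 + 124.5, so R_Y^{YZ} = 80.68 kN and R_Z = 58.8 − 80.68 = -21.88 kN.
R_Y = 206.2 + 80.68 = 286.9 kN.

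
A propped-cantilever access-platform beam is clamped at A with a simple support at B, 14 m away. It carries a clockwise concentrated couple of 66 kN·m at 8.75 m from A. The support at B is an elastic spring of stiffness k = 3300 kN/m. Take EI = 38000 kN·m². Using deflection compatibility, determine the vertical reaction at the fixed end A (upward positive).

Choose R_B as the redundant. The primary structure is the cantilever fixed at A.
Free-end deflection of the primary structure under the applied loading (downward +):
  clockwise couple 66 at a = 8.75: M₀a(2L − a)/(2EI) = 5558/EI
Tip deflection under a unit load at B: L³/(3EI) = 914.7/EI.
With EI = 38000 kN·m²: δ_0 = 0.14627 m and δ_{BB} = 0.02407 m/kN.
Compatibility — the spring shortens by R_B/k under the reaction it provides: δ_0 − R_B·δ_{BB} = R_B/k. With 1/k = 0.000303 m/kN, R_B = δ_0 / (δ_{BB} + 1/k) = 0.14627 / (0.02407 + 0.000303) = 6.001 kN.
Vertical equilibrium: R_A = ΣP − R_B = 0 − 6.001 = -6.001 kN.

R_A = -6.001 kN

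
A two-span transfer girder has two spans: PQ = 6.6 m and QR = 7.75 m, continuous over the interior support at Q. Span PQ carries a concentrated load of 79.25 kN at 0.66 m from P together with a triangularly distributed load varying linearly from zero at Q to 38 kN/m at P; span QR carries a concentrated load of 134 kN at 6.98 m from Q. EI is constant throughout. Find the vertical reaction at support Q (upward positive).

Release continuity at Q by inserting a hinge; the redundant is the internal moment M_Q. The primary structure is two simply-supported spans PQ and QR.
Rotations at Q on the released spans (each span's end-slope, ×1/EI):
  span PQ: point load 79.25 at a = 0.66: Pab(L + a)/(6LEI) = 56.96/EI
  span PQ: triangular load, peak 38: 7w₀L³/(360EI) = 212.4/EI
  span QR: point load 134 at a = 6.98: Pab(L + b)/(6LEI) = 132/EI
  relative rotation θ_0 = (269.4 + 132)/EI = 401.3/EI
A unit hogging moment at Q produces rotation L₁/(3EI) + L₂/(3EI) = 4.783/EI.
Compatibility: M_Q·(L₁+L₂)/(3EI) = θ_0, giving M_Q = 83.91 kN·m (hogging).
Span PQ, ΣM about P with M_Q applied at Q: R_Q^{PQ}·6.6 = 328.2 + 83.91, so R_Q^{PQ} = 62.44 kN and R_P = 204.7 − 62.44 = 142.2 kN.
Span QR, ΣM about R: R_Q^{QR}·7.75 = 103.2 + 83.91, so R_Q^{QR} = 24.14 kN and R_R = 134 − 24.14 = 109.9 kN.
R_Q = 62.44 + 24.14 = 86.58 kN.

R_Q = 86.58 kN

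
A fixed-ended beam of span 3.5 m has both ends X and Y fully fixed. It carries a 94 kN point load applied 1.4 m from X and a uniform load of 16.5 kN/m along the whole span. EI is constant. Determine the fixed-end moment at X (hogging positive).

Release both end moments; the primary structure is a simply-supported span XY with redundants M_X and M_Y.
Simple-span end rotations at X and Y under the given loads:
  at X: point load 94 at a = 1.4: Pab(L + b)/(6LEI) = 73.7/EI
  at Y: point load 94 at a = 1.4: Pab(L + a)/(6LEI) = 64.48/EI
  at X: UDL 16.5: wL³/(24EI) = 29.48/EI
  at Y: UDL 16.5: wL³/(24EI) = 29.48/EI
  θ_X0 = 103.2/EI,  θ_Y0 = 93.96/EI
Flexibility coefficients: a unit moment at one end gives L/(3EI) there and L/(6EI) at the far end, so f₁₁ = f₂₂ = 1.167/EI and f₁₂ = f₂₁ = 0.5833/EI.
Compatibility — zero rotation at each built-in end:
  1.167 M_X + 0.5833 M_Y = 103.2
  0.5833 M_X + 1.167 M_Y = 93.96
Solving the pair gives M_X = 64.22 kN·m and M_Y = 48.43 kN·m (hogging).

M_X = 64.22 kN·m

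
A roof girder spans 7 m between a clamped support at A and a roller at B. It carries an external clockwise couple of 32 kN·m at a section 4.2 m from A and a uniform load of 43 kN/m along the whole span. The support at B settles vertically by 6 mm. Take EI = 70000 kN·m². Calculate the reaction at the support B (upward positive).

R_B = 115 kN

Release the roller at B. Primary structure: cantilever fixed at A.
Primary-structure tip deflection at B by superposition:
  clockwise couple 32 at a = 4.2: M₀a(2L − a)/(2EI) = 658.6/EI
  UDL 43: wL⁴/(8EI) = 12905/EI
  δ_0 = 13564/EI
Tip deflection under a unit load at B: L³/(3EI) = 114.3/EI.
With EI = 70000 kN·m²: δ_0 = 0.19377 m and δ_{BB} = 0.001633 m/kN.
Compatibility — the beam at B must follow the support down by 0.006 m: δ_0 − R_B·δ_{BB} = 0.006, so R_B = (0.19377 − 0.006)/0.001633 = 115 kN.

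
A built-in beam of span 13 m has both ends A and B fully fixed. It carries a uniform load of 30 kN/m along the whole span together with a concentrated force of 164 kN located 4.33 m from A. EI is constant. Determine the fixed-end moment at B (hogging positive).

M_B = 580.2 kN·m

Release both end moments; the primary structure is a simply-supported span AB with redundants M_A and M_B.
Simple-span end rotations at A and B under the given loads:
  at A: UDL 30: wL³/(24EI) = 2746/EI
  at B: UDL 30: wL³/(24EI) = 2746/EI
  at A: point load 164 at a = 4.33: Pab(L + b)/(6LEI) = 1710/EI
  at B: point load 164 at a = 4.33: Pab(L + a)/(6LEI) = 1368/EI
  θ_A0 = 4457/EI,  θ_B0 = 4114/EI
Flexibility coefficients: a unit moment at one end gives L/(3EI) there and L/(6EI) at the far end, so f₁₁ = f₂₂ = 4.333/EI and f₁₂ = f₂₁ = 2.167/EI.
Compatibility — zero rotation at each built-in end:
  4.333 M_A + 2.167 M_B = 4457
  2.167 M_A + 4.333 M_B = 4114
Solving the pair gives M_A = 738.4 kN·m and M_B = 580.2 kN·m (hogging).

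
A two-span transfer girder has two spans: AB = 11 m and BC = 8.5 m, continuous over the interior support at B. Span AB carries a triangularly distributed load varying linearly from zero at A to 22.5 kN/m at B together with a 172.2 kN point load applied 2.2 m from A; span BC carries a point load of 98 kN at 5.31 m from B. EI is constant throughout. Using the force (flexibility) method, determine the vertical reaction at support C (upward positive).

Take M_B as the redundant. Released structure: two simple spans AB and BC with a hinge at B.
Discontinuity in slope at B on the released structure — sum the simple-span end rotations:
  span AB: triangular load, peak 22.5: w₀L³/(45EI) = 665.5/EI
  span AB: point load 172.2 at a = 2.2: Pab(L + a)/(6LEI) = 666.8/EI
  span BC: point load 98 at a = 5.31: Pab(L + b)/(6LEI) = 380.5/EI
  relative rotation θ_0 = (1332 + 380.5)/EI = 1713/EI
A unit hogging moment at B produces rotation L₁/(3EI) + L₂/(3EI) = 6.5/EI.
Compatibility: M_B·(L₁+L₂)/(3EI) = θ_0, giving M_B = 263.5 kN·m (hogging).
Span BC, ΣM about C: R_B^{BC}·8.5 = 312.6 + 263.5, so R_B^{BC} = 67.78 kN and R_C = 98 − 67.78 = 30.22 kN.

R_C = 30.22 kN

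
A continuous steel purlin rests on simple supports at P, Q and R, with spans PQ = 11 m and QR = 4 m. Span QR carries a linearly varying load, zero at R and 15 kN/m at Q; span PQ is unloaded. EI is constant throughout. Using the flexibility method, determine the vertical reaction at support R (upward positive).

R_R = 8.933 kN

Insert a hinge at Q; M_Q is the redundant, and each span becomes simply supported.
Discontinuity in slope at Q on the released structure — sum the simple-span end rotations:
  span QR: triangular load, peak 15: w₀L³/(45EI) = 21.33/EI
  relative rotation θ_0 = (0 + 21.33)/EI = 21.33/EI
A unit hogging moment at Q produces rotation L₁/(3EI) + L₂/(3EI) = 5/EI.
Slope continuity at Q: θ_0 = M_Q·5/EI, so M_Q = 21.33/5 = 4.267 kN·m (hogging).
Span QR, ΣM about R: R_Q^{QR}·4 = 80 + 4.267, so R_Q^{QR} = 21.07 kN and R_R = 30 − 21.07 = 8.933 kN.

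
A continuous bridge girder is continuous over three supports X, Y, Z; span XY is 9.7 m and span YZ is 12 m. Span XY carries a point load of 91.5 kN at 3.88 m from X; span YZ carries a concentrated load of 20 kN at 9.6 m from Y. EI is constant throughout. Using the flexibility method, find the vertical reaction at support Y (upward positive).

Insert a hinge at Y; M_Y is the redundant, and each span becomes simply supported.
End slopes at the hinge Y, treating each span as simply supported:
  span XY: point load 91.5 at a = 3.88: Pab(L + a)/(6LEI) = 482.1/EI
  span YZ: point load 20 at a = 9.6: Pab(L + b)/(6LEI) = 92.16/EI
  relative rotation θ_0 = (482.1 + 92.16)/EI = 574.3/EI
A unit hogging moment at Y produces rotation L₁/(3EI) + L₂/(3EI) = 7.233/EI.
Slope continuity at Y: θ_0 = M_Y·7.233/EI, so M_Y = 574.3/7.233 = 79.39 kN·m (hogging).
Span XY, ΣM about X with M_Y applied at Y: R_Y^{XY}·9.7 = 355 + 79.39, so R_Y^{XY} = 44.78 kN and R_X = 91.5 − 44.78 = 46.72 kN.
Span YZ, ΣM about Z: R_Y^{YZ}·12 = 48 + 79.39, so R_Y^{YZ} = 10.62 kN and R_Z = 20 − 10.62 = 9.384 kN.
R_Y = 44.78 + 10.62 = 55.4 kN.

R_Y = 55.4 kN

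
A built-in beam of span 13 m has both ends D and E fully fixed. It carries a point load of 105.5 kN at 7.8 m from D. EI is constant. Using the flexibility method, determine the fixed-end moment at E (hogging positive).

M_E = 197.5 kN·m

Take the two fixed-end moments M_D, M_E as redundants; the released structure is the simple span DE.
On the primary (simply-supported) span, the end slopes from the loading are:
  at D: point load 105.5 at a = 7.8: Pab(L + b)/(6LEI) = 998.5/EI
  at E: point load 105.5 at a = 7.8: Pab(L + a)/(6LEI) = 1141/EI
  θ_D0 = 998.5/EI,  θ_E0 = 1141/EI
Flexibility coefficients: a unit moment at one end gives L/(3EI) there and L/(6EI) at the far end, so f₁₁ = f₂₂ = 4.333/EI and f₁₂ = f₂₁ = 2.167/EI.
Compatibility — zero rotation at each built-in end:
  4.333 M_D + 2.167 M_E = 998.5
  2.167 M_D + 4.333 M_E = 1141
Solving the pair gives M_D = 131.7 kN·m and M_E = 197.5 kN·m (hogging).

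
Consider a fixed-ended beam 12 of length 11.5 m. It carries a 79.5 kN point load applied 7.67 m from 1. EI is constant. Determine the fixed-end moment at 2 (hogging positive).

Release both end moments; the primary structure is a simply-supported span 12 with redundants M_1 and M_2.
On the primary (simply-supported) span, the end slopes from the loading are:
  at 1: point load 79.5 at a = 7.67: Pab(L + b)/(6LEI) = 518.9/EI
  at 2: point load 79.5 at a = 7.67: Pab(L + a)/(6LEI) = 648.8/EI
  θ_10 = 518.9/EI,  θ_20 = 648.8/EI
Flexibility coefficients: a unit moment at one end gives L/(3EI) there and L/(6EI) at the far end, so f₁₁ = f₂₂ = 3.833/EI and f₁₂ = f₂₁ = 1.917/EI.
Compatibility — zero rotation at each built-in end:
  3.833 M_1 + 1.917 M_2 = 518.9
  1.917 M_1 + 3.833 M_2 = 648.8
Solving the pair gives M_1 = 67.63 kN·m and M_2 = 135.4 kN·m (hogging).

M_2 = 135.4 kN·m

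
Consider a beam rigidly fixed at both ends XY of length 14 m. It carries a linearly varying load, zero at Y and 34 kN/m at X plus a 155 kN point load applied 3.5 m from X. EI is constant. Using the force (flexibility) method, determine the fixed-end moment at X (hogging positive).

M_X = 638.4 kN·m

Take the two fixed-end moments M_X, M_Y as redundants; the released structure is the simple span XY.
Simple-span end rotations at X and Y under the given loads:
  at X: triangular load, peak 34: w₀L³/(45EI) = 2073/EI
  at Y: triangular load, peak 34: 7w₀L³/(360EI) = 1814/EI
  at X: point load 155 at a = 3.5: Pab(L + b)/(6LEI) = 1661/EI
  at Y: point load 155 at a = 3.5: Pab(L + a)/(6LEI) = 1187/EI
  θ_X0 = 3735/EI,  θ_Y0 = 3001/EI
Flexibility coefficients: a unit moment at one end gives L/(3EI) there and L/(6EI) at the far end, so f₁₁ = f₂₂ = 4.667/EI and f₁₂ = f₂₁ = 2.333/EI.
Compatibility — zero rotation at each built-in end:
  4.667 M_X + 2.333 M_Y = 3735
  2.333 M_X + 4.667 M_Y = 3001
Solving the pair gives M_X = 638.4 kN·m and M_Y = 323.9 kN·m (hogging).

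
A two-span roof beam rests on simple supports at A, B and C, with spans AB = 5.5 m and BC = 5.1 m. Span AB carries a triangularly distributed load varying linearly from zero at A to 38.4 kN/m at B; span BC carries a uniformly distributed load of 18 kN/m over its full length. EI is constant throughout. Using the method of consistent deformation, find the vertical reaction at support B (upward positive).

Insert a hinge at B; M_B is the redundant, and each span becomes simply supported.
Rotations at B on the released spans (each span's end-slope, ×1/EI):
  span AB: triangular load, peak 38.4: w₀L³/(45EI) = 142/EI
  span BC: UDL 18: wL³/(24EI) = 99.49/EI
  relative rotation θ_0 = (142 + 99.49)/EI = 241.5/EI
A unit hogging moment at B produces rotation L₁/(3EI) + L₂/(3EI) = 3.533/EI.
Slope continuity at B: θ_0 = M_B·3.533/EI, so M_B = 241.5/3.533 = 68.34 kN·m (hogging).
Span AB, ΣM about A with M_B applied at B: R_B^{AB}·5.5 = 387.2 + 68.34, so R_B^{AB} = 82.83 kN and R_A = 105.6 − 82.83 = 22.77 kN.
Span BC, ΣM about C: R_B^{BC}·5.1 = 234.1 + 68.34, so R_B^{BC} = 59.3 kN and R_C = 91.8 − 59.3 = 32.5 kN.
R_B = 82.83 + 59.3 = 142.1 kN.

R_B = 142.1 kN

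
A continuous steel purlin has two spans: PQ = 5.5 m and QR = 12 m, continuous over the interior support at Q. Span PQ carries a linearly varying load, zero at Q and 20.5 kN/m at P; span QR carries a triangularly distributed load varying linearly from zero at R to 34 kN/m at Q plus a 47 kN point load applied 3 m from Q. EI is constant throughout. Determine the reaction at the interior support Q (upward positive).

Release continuity at Q by inserting a hinge; the redundant is the internal moment M_Q. The primary structure is two simply-supported spans PQ and QR.
End slopes at the hinge Q, treating each span as simply supported:
  span PQ: triangular load, peak 20.5: 7w₀L³/(360EI) = 66.32/EI
  span QR: triangular load, peak 34: w₀L³/(45EI) = 1306/EI
  span QR: point load 47 at a = 3: Pab(L + b)/(6LEI) = 370.1/EI
  relative rotation θ_0 = (66.32 + 1676)/EI = 1742/EI
A unit hogging moment at Q produces rotation L₁/(3EI) + L₂/(3EI) = 5.833/EI.
Slope continuity at Q: θ_0 = M_Q·5.833/EI, so M_Q = 1742/5.833 = 298.6 kN·m (hogging).
Span PQ, ΣM about P with M_Q applied at Q: R_Q^{PQ}·5.5 = 103.4 + 298.6, so R_Q^{PQ} = 73.09 kN and R_P = 56.38 − 73.09 = -16.71 kN.
Span QR, ΣM about R: R_Q^{QR}·12 = 2055 + 298.6, so R_Q^{QR} = 196.1 kN and R_R = 251 − 196.1 = 54.86 kN.
R_Q = 73.09 + 196.1 = 269.2 kN.

R_Q = 269.2 kN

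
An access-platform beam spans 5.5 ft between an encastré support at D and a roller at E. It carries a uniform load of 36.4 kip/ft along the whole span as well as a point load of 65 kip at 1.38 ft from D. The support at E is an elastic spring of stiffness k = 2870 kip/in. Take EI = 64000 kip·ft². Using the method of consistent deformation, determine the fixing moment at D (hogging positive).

M_D = 210.8 kip·ft

Remove the prop at E; the released (primary) structure is a cantilever built in at D.
Deflection at E on the released cantilever, summing each load's contribution:
  UDL 36.4: wL⁴/(8EI) = 4164/EI
  point load 65 at a = 1.38: Pa²(3L − a)/(6EI) = 311.9/EI
  δ_0 = 4475/EI
Tip deflection under a unit load at E: L³/(3EI) = 55.46/EI.
With EI = 64000 kip·ft²: δ_0 = 0.069929 ft and δ_{EE} = 0.000867 ft/kip.
Compatibility — the spring shortens by R_E/k under the reaction it provides: δ_0 − R_E·δ_{EE} = R_E/k. With 1/k = 1/(2870×12) ft/kip = 0.000029 ft/kip, R_E = δ_0 / (δ_{EE} + 1/k) = 0.069929 / (0.000867 + 0.000029) = 78.08 kip.
Moment equilibrium about D: M_D = Σ(load moments about D) − R_E·L = 640.2 − 78.08×5.5 = 210.8 kip·ft.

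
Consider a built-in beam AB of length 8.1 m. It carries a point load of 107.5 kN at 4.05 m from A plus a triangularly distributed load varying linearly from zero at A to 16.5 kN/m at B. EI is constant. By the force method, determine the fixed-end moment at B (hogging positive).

M_B = 163 kN·m

Release both end moments; the primary structure is a simply-supported span AB with redundants M_A and M_B.
On the primary (simply-supported) span, the end slopes from the loading are:
  at A: point load 107.5 at a = 4.05: Pab(L + b)/(6LEI) = 440.8/EI
  at B: point load 107.5 at a = 4.05: Pab(L + a)/(6LEI) = 440.8/EI
  at A: triangular load, peak 16.5: 7w₀L³/(360EI) = 170.5/EI
  at B: triangular load, peak 16.5: w₀L³/(45EI) = 194.9/EI
  θ_A0 = 611.3/EI,  θ_B0 = 635.7/EI
Flexibility coefficients: a unit moment at one end gives L/(3EI) there and L/(6EI) at the far end, so f₁₁ = f₂₂ = 2.7/EI and f₁₂ = f₂₁ = 1.35/EI.
Compatibility — zero rotation at each built-in end:
  2.7 M_A + 1.35 M_B = 611.3
  1.35 M_A + 2.7 M_B = 635.7
Solving the pair gives M_A = 144.9 kN·m and M_B = 163 kN·m (hogging).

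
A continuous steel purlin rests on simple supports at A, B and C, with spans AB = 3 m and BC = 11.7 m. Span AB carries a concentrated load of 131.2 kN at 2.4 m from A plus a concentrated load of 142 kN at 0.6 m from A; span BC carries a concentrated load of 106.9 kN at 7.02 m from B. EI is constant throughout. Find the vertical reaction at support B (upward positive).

R_B = 254.5 kN

Release continuity at B by inserting a hinge; the redundant is the internal moment M_B. The primary structure is two simply-supported spans AB and BC.
Discontinuity in slope at B on the released structure — sum the simple-span end rotations:
  span AB: point load 131.2 at a = 2.4: Pab(L + a)/(6LEI) = 56.68/EI
  span AB: point load 142 at a = 0.6: Pab(L + a)/(6LEI) = 40.9/EI
  span BC: point load 106.9 at a = 7.02: Pab(L + b)/(6LEI) = 819.5/EI
  relative rotation θ_0 = (97.57 + 819.5)/EI = 917.1/EI
A unit hogging moment at B produces rotation L₁/(3EI) + L₂/(3EI) = 4.9/EI.
Compatibility: M_B·(L₁+L₂)/(3EI) = θ_0, giving M_B = 187.2 kN·m (hogging).
Span AB, ΣM about A with M_B applied at B: R_B^{AB}·3 = 400.1 + 187.2, so R_B^{AB} = 195.7 kN and R_A = 273.2 − 195.7 = 77.46 kN.
Span BC, ΣM about C: R_B^{BC}·11.7 = 500.3 + 187.2, so R_B^{BC} = 58.76 kN and R_C = 106.9 − 58.76 = 48.14 kN.
R_B = 195.7 + 58.76 = 254.5 kN.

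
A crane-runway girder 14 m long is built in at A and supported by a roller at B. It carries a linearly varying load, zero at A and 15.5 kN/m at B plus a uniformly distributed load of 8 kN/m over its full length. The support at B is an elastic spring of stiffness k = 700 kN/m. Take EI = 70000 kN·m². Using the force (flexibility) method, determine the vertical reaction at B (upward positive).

R_B = 91.65 kN

Take the reaction at B as the redundant and release it; the primary structure is a cantilever fixed at A.
Deflection at B on the released cantilever, summing each load's contribution:
  triangular load, peak 15.5 at the free end: 11w₀L⁴/(120EI) = 54583/EI
  UDL 8: wL⁴/(8EI) = 38416/EI
  δ_0 = 92999/EI
Tip deflection under a unit load at B: L³/(3EI) = 914.7/EI.
With EI = 70000 kN·m²: δ_0 = 1.3286 m and δ_{BB} = 0.013067 m/kN.
Compatibility — the spring shortens by R_B/k under the reaction it provides: δ_0 − R_B·δ_{BB} = R_B/k. With 1/k = 0.001429 m/kN, R_B = δ_0 / (δ_{BB} + 1/k) = 1.3286 / (0.013067 + 0.001429) = 91.65 kN.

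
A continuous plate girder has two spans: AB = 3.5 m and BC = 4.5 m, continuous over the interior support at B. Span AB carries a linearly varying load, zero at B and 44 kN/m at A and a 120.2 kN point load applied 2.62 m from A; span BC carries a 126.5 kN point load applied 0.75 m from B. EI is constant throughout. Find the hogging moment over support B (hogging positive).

Take M_B as the redundant. Released structure: two simple spans AB and BC with a hinge at B.
Discontinuity in slope at B on the released structure — sum the simple-span end rotations:
  span AB: triangular load, peak 44: 7w₀L³/(360EI) = 36.68/EI
  span AB: point load 120.2 at a = 2.62: Pab(L + a)/(6LEI) = 80.76/EI
  span BC: point load 126.5 at a = 0.75: Pab(L + b)/(6LEI) = 108.7/EI
  relative rotation θ_0 = (117.4 + 108.7)/EI = 226.2/EI
A unit hogging moment at B produces rotation L₁/(3EI) + L₂/(3EI) = 2.667/EI.
Slope continuity at B: θ_0 = M_B·2.667/EI, so M_B = 226.2/2.667 = 84.81 kN·m (hogging).

M_B = 84.81 kN·m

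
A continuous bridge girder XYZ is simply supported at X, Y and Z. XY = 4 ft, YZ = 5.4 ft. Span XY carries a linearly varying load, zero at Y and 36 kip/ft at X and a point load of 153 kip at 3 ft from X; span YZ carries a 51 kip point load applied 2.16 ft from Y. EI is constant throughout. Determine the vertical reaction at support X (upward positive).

Release continuity at Y by inserting a hinge; the redundant is the internal moment M_Y. The primary structure is two simply-supported spans XY and YZ.
Rotations at Y on the released spans (each span's end-slope, ×1/EI):
  span XY: triangular load, peak 36: 7w₀L³/(360EI) = 44.8/EI
  span XY: point load 153 at a = 3: Pab(L + a)/(6LEI) = 133.9/EI
  span YZ: point load 51 at a = 2.16: Pab(L + b)/(6LEI) = 95.18/EI
  relative rotation θ_0 = (178.7 + 95.18)/EI = 273.9/EI
A unit hogging moment at Y produces rotation L₁/(3EI) + L₂/(3EI) = 3.133/EI.
Slope continuity at Y: θ_0 = M_Y·3.133/EI, so M_Y = 273.9/3.133 = 87.4 kip·ft (hogging).
Span XY, ΣM about X with M_Y applied at Y: R_Y^{XY}·4 = 555 + 87.4, so R_Y^{XY} = 160.6 kip and R_X = 225 − 160.6 = 64.4 kip.

R_X = 64.4 kip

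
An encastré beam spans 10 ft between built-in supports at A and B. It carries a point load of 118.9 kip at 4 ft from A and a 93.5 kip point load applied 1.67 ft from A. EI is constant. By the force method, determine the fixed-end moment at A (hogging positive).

M_A = 279.6 kip·ft

Take the two fixed-end moments M_A, M_B as redundants; the released structure is the simple span AB.
End rotations of the released simple span under the applied load (×1/EI):
  at A: point load 118.9 at a = 4: Pab(L + b)/(6LEI) = 761/EI
  at B: point load 118.9 at a = 4: Pab(L + a)/(6LEI) = 665.8/EI
  at A: point load 93.5 at a = 1.67: Pab(L + b)/(6LEI) = 397.4/EI
  at B: point load 93.5 at a = 1.67: Pab(L + a)/(6LEI) = 253/EI
  θ_A0 = 1158/EI,  θ_B0 = 918.8/EI
Flexibility coefficients: a unit moment at one end gives L/(3EI) there and L/(6EI) at the far end, so f₁₁ = f₂₂ = 3.333/EI and f₁₂ = f₂₁ = 1.667/EI.
Compatibility — zero rotation at each built-in end:
  3.333 M_A + 1.667 M_B = 1158
  1.667 M_A + 3.333 M_B = 918.8
Solving the pair gives M_A = 279.6 kip·ft and M_B = 135.9 kip·ft (hogging).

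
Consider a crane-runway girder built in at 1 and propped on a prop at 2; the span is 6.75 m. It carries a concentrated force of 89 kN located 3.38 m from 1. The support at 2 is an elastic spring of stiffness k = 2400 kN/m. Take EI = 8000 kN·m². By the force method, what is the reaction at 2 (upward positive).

R_2 = 27.01 kN

Release the roller at 2. Primary structure: cantilever fixed at 1.
Free-end deflection of the primary structure under the applied loading (downward +):
  point load 89 at a = 3.38: Pa²(3L − a)/(6EI) = 2859/EI
Tip deflection under a unit load at 2: L³/(3EI) = 102.5/EI.
With EI = 8000 kN·m²: δ_0 = 0.35735 m and δ_{22} = 0.012814 m/kN.
Compatibility — the spring shortens by R_2/k under the reaction it provides: δ_0 − R_2·δ_{22} = R_2/k. With 1/k = 0.000417 m/kN, R_2 = δ_0 / (δ_{22} + 1/k) = 0.35735 / (0.012814 + 0.000417) = 27.01 kN.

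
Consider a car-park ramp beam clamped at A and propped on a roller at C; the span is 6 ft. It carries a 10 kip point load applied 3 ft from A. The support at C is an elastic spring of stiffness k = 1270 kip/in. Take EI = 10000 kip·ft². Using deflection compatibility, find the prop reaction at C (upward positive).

R_C = 3.097 kip

Release the roller at C. Primary structure: cantilever fixed at A.
Downward deflection at the released point C due to the loads:
  point load 10 at a = 3: Pa²(3L − a)/(6EI) = 225/EI
Tip deflection under a unit load at C: L³/(3EI) = 72/EI.
With EI = 10000 kip·ft²: δ_0 = 0.0225 ft and δ_{CC} = 0.0072 ft/kip.
Compatibility — the spring shortens by R_C/k under the reaction it provides: δ_0 − R_C·δ_{CC} = R_C/k. With 1/k = 1/(1270×12) ft/kip = 0.000066 ft/kip, R_C = δ_0 / (δ_{CC} + 1/k) = 0.0225 / (0.0072 + 0.000066) = 3.097 kip.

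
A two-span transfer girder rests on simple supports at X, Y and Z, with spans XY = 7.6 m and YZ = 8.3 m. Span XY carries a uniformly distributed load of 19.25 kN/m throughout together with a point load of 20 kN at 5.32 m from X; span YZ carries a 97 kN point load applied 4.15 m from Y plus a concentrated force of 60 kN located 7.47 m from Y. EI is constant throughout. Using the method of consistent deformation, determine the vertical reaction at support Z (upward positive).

R_Z = 81.89 kN

Insert a hinge at Y; M_Y is the redundant, and each span becomes simply supported.
End slopes at the hinge Y, treating each span as simply supported:
  span XY: UDL 19.25: wL³/(24EI) = 352.1/EI
  span XY: point load 20 at a = 5.32: Pab(L + a)/(6LEI) = 68.73/EI
  span YZ: point load 97 at a = 4.15: Pab(L + b)/(6LEI) = 417.6/EI
  span YZ: point load 60 at a = 7.47: Pab(L + b)/(6LEI) = 68.2/EI
  relative rotation θ_0 = (420.8 + 485.8)/EI = 906.7/EI
A unit hogging moment at Y produces rotation L₁/(3EI) + L₂/(3EI) = 5.3/EI.
Slope continuity at Y: θ_0 = M_Y·5.3/EI, so M_Y = 906.7/5.3 = 171.1 kN·m (hogging).
Span YZ, ΣM about Z: R_Y^{YZ}·8.3 = 452.4 + 171.1, so R_Y^{YZ} = 75.11 kN and R_Z = 157 − 75.11 = 81.89 kN.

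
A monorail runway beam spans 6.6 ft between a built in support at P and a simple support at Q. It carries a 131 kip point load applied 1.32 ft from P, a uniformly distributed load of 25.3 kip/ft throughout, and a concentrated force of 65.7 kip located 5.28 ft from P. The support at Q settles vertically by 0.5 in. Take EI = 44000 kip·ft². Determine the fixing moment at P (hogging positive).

Take the reaction at Q as the redundant and release it; the primary structure is a cantilever fixed at P.
Primary-structure tip deflection at Q by superposition:
  point load 131 at a = 1.32: Pa²(3L − a)/(6EI) = 703/EI
  UDL 25.3: wL⁴/(8EI) = 6001/EI
  point load 65.7 at a = 5.28: Pa²(3L − a)/(6EI) = 4432/EI
  δ_0 = 11136/EI
Tip deflection under a unit load at Q: L³/(3EI) = 95.83/EI.
With EI = 44000 kip·ft²: δ_0 = 0.2531 ft and δ_{QQ} = 0.002178 ft/kip.
Compatibility — the beam at Q must follow the support down by 0.04167 ft: δ_0 − R_Q·δ_{QQ} = 0.04167, so R_Q = (0.2531 − 0.04167)/0.002178 = 97.08 kip.
Moment equilibrium about P: M_P = Σ(load moments about P) − R_Q·L = 1071 − 97.08×6.6 = 430.2 kip·ft.

M_P = 430.2 kip·ft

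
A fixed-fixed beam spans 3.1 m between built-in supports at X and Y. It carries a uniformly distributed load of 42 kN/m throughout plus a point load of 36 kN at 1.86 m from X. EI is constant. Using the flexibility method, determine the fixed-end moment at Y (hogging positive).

M_Y = 49.71 kN·m

Release both end moments; the primary structure is a simply-supported span XY with redundants M_X and M_Y.
On the primary (simply-supported) span, the end slopes from the loading are:
  at X: UDL 42: wL³/(24EI) = 52.13/EI
  at Y: UDL 42: wL³/(24EI) = 52.13/EI
  at X: point load 36 at a = 1.86: Pab(L + b)/(6LEI) = 19.37/EI
  at Y: point load 36 at a = 1.86: Pab(L + a)/(6LEI) = 22.14/EI
  θ_X0 = 71.51/EI,  θ_Y0 = 74.28/EI
Flexibility coefficients: a unit moment at one end gives L/(3EI) there and L/(6EI) at the far end, so f₁₁ = f₂₂ = 1.033/EI and f₁₂ = f₂₁ = 0.5167/EI.
Compatibility — zero rotation at each built-in end:
  1.033 M_X + 0.5167 M_Y = 71.51
  0.5167 M_X + 1.033 M_Y = 74.28
Solving the pair gives M_X = 44.35 kN·m and M_Y = 49.71 kN·m (hogging).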